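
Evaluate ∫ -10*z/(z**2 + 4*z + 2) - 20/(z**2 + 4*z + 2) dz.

-5*log(z**2 + 4*z + 2) + C

Let u = z**2 + 4*z + 2, so du = (2*z + 4) dz.
Rewriting, the integral becomes -5·∫ 1/u du = -5·log(u).
Substituting back, u = z**2 + 4*z + 2.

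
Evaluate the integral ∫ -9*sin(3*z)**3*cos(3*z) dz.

-3*sin(3*z)**4/4 + C

Let u = sin(3*z), so du = (3*cos(3*z)) dz.
Rewriting, the integral becomes -3·∫ u^3 du = -3·u^4/4.
Substituting back, u = sin(3*z).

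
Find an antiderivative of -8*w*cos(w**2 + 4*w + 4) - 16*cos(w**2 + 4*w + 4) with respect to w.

Let u = w**2 + 4*w + 4, so du = (2*w + 4) dw.
Rewriting, the integral becomes -4·∫ cos(u) du = -4·sin(u).
Substituting back, u = w**2 + 4*w + 4.

-4*sin(w**2 + 4*w + 4) + C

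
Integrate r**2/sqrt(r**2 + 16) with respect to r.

Substitute r = 4·tan(θ), so dr = 4·sec(θ)^2 dθ and the radical becomes sqrt(r**2 + 16) = 4·sec(θ) by the Pythagorean identity.
Integrate the resulting trig expression in θ, then back-substitute tan(θ) = r/4, sec(θ) = sqrt(r**2 + 16)/4 (absorbing any constant into C).

r*sqrt(r**2 + 16)/2 - 8*log(r + sqrt(r**2 + 16)) + C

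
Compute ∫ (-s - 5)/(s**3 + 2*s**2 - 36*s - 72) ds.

-11*log(s - 6)/96 + 3*log(s + 2)/32 + log(s + 6)/48 + C

Factor the denominator: (s - 6)*(s + 2)*(s + 6).
Partial-fraction decomposition: 1/(48*(s + 6)) + 3/(32*(s + 2)) - 11/(96*(s - 6)).
Integrate each term: A/(s−a) contributes A·log|s−a|.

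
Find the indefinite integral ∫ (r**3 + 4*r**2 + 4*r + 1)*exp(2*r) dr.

Use integration by parts with u = r**3 + 4*r**2 + 4*r + 1, dv = exp(2*r) dr, so v = exp(2*r)/2.
Apply parts 3 times (tabular method): alternate signs, differentiate u down to 0, integrate dv up.

(4*r**3 + 10*r**2 + 6*r + 1)*exp(2*r)/8 + C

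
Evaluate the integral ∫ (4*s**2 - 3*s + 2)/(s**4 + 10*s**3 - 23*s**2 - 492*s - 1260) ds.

Factor the denominator: (s - 7)*(s + 5)*(s + 6)**2.
Partial-fraction decomposition: 1633/(169*(s + 6)) + 164/(13*(s + 6)**2) - 39/(4*(s + 5)) + 59/(676*(s - 7)).
Integrate each term; A/(s−a) gives A·log|s−a|; A/(s−a)² gives −A/(s−a).

59*log(s - 7)/676 - 39*log(s + 5)/4 + 1633*log(s + 6)/169 - 164/(13*s + 78) + C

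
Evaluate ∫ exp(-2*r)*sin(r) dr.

-2*exp(-2*r)*sin(r)/5 - exp(-2*r)*cos(r)/5 + C

Let I denote the integral. Integrate by parts with u = sin(r), dv = exp(-2*r) dr, so v = -exp(-2*r)/2: I = -exp(-2*r)*sin(r)/2 + (1/2)·∫ exp(-2*r)*cos(r) dr.
Apply parts again with u = cos(r), dv = exp(-2*r) dr: ∫ exp(-2*r)*cos(r) dr = -exp(-2*r)*cos(r)/2 − (1/2)·I. Substituting back brings back I: I = -exp(-2*r)*sin(r)/2 - exp(-2*r)*cos(r)/4 − (1/4)·I.
Solving for I: (1 + 1/4)·I equals the remaining terms, so I = (4/5)·(-exp(-2*r)*sin(r)/2 - exp(-2*r)*cos(r)/4).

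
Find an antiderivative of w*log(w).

Use integration by parts with u = log(w), dv = w dw.
Then du = 1/w dw and v = w**2/2.

w**2*log(w)/2 - w**2/4 + C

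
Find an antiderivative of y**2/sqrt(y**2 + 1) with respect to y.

Substitute y = tan(θ), so dy = sec(θ)^2 dθ and the radical becomes sqrt(y**2 + 1) = sec(θ) by the Pythagorean identity.
Integrate the resulting trig expression in θ, then back-substitute tan(θ) = y, sec(θ) = sqrt(y**2 + 1) (absorbing any constant into C).

y*sqrt(y**2 + 1)/2 - log(y + sqrt(y**2 + 1))/2 + C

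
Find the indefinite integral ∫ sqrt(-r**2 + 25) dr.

r*sqrt(-r**2 + 25)/2 + 25*asin(r/5)/2 + C

Substitute r = 5·sin(θ), so dr = 5·cos(θ) dθ and the radical becomes sqrt(-r**2 + 25) = 5·cos(θ) by the Pythagorean identity.
Integrate the resulting trig expression in θ, then back-substitute θ = asin(r/5), sin(θ) = r/5, cos(θ) = sqrt(-r**2 + 25)/5 (absorbing any constant into C).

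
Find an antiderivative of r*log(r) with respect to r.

r**2*log(r)/2 - r**2/4 + C

Use integration by parts with u = log(r), dv = r dr.
Then du = 1/r dr and v = r**2/2.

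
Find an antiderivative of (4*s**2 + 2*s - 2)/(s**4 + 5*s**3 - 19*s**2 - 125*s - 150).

Factor the denominator: (s - 5)*(s + 2)*(s + 3)*(s + 5).
Partial-fraction decomposition: -22/(15*(s + 5)) + 7/(4*(s + 3)) - 10/(21*(s + 2)) + 27/(140*(s - 5)).
Integrate each term: A/(s−a) contributes A·log|s−a|.

27*log(s - 5)/140 - 10*log(s + 2)/21 + 7*log(s + 3)/4 - 22*log(s + 5)/15 + C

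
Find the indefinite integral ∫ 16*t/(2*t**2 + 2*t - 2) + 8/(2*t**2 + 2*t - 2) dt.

4*log(2*t**2 + 2*t - 2) + C

Let u = 2*t**2 + 2*t - 2, so du = (4*t + 2) dt.
Rewriting, the integral becomes 4·∫ 1/u du = 4·log(u).
Substituting back, u = 2*t**2 + 2*t - 2.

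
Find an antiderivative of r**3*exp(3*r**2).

Let u = r², du = 2r dr; rewrite as (1/2)∫ u^1·exp(3u) du.
Now integrate by parts 1 time.

(3*r**2 - 1)*exp(3*r**2)/18 + C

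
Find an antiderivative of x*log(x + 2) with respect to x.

x**2*log(x + 2)/2 - x**2/4 + x - 2*log(x + 2) + C

Use integration by parts with u = log(x + 2), dv = x dx.
Then du = 1/(x + 2) dx and v = x**2/2.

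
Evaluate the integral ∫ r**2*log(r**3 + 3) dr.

r**3*log(r**3 + 3)/3 - r**3/3 + log(r**3 + 3) + C

Let u = r**3 + 3, so du = (3*r**2) dr.
The integral becomes (1/3)·∫ log(u) du; integrate by parts with u′=log(u), dv′=du.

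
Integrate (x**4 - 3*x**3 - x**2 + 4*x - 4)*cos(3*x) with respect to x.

Use integration by parts with u = x**4 - 3*x**3 - x**2 + 4*x - 4, dv = cos(3*x) dx, so v = sin(3*x)/3.
Apply parts 4 times (tabular method): alternate signs, differentiate u down to 0, integrate dv up.

x**4*sin(3*x)/3 - x**3*sin(3*x) + 4*x**3*cos(3*x)/9 - 7*x**2*sin(3*x)/9 - x**2*cos(3*x) + 2*x*sin(3*x) - 14*x*cos(3*x)/27 - 94*sin(3*x)/81 + 2*cos(3*x)/3 + C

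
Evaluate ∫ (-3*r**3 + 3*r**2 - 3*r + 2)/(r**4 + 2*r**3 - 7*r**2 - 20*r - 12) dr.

Factor the denominator: (r - 3)*(r + 1)*(r + 2)**2.
Partial-fraction decomposition: 9/(25*(r + 2)) + 44/(5*(r + 2)**2) - 11/(4*(r + 1)) - 61/(100*(r - 3)).
Integrate each term; A/(r−a) gives A·log|r−a|; A/(r−a)² gives −A/(r−a).

-61*log(r - 3)/100 - 11*log(r + 1)/4 + 9*log(r + 2)/25 - 44/(5*r + 10) + C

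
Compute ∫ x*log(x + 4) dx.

Use integration by parts with u = log(x + 4), dv = x dx.
Then du = 1/(x + 4) dx and v = x**2/2.

x**2*log(x + 4)/2 - x**2/4 + 2*x - 8*log(x + 4) + C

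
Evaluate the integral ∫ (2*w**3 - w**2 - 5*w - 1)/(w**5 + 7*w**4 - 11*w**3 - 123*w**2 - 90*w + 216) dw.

Factor the denominator: (w - 4)*(w - 1)*(w + 3)**2*(w + 6).
Partial-fraction decomposition: -439/(630*(w + 6)) + 625/(1008*(w + 3)) - 7/(12*(w + 3)**2) + 5/(336*(w - 1)) + 13/(210*(w - 4)).
Integrate each term; A/(w−a) gives A·log|w−a|; A/(w−a)² gives −A/(w−a).

13*log(w - 4)/210 + 5*log(w - 1)/336 + 625*log(w + 3)/1008 - 439*log(w + 6)/630 + 7/(12*w + 36) + C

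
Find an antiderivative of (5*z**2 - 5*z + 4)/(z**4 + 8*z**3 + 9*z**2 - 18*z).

-2*log(z)/9 + log(z - 1)/7 + 16*log(z + 3)/9 - 107*log(z + 6)/63 + C

Factor the denominator: z*(z - 1)*(z + 3)*(z + 6).
Partial-fraction decomposition: -107/(63*(z + 6)) + 16/(9*(z + 3)) + 1/(7*(z - 1)) - 2/(9*z).
Integrate each term: A/(z−a) contributes A·log|z−a|.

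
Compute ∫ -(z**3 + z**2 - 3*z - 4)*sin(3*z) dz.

Use integration by parts with u = z**3 + z**2 - 3*z - 4, dv = -sin(3*z) dz, so v = cos(3*z)/3.
Apply parts 3 times (tabular method): alternate signs, differentiate u down to 0, integrate dv up.

z**3*cos(3*z)/3 - z**2*sin(3*z)/3 + z**2*cos(3*z)/3 - 2*z*sin(3*z)/9 - 11*z*cos(3*z)/9 + 11*sin(3*z)/27 - 38*cos(3*z)/27 + C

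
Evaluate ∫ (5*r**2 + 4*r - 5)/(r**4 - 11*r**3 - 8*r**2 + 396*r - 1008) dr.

268*log(r - 7)/39 - 199*log(r - 6)/24 + 91*log(r - 4)/60 - 151*log(r + 6)/1560 + C

Factor the denominator: (r - 7)*(r - 6)*(r - 4)*(r + 6).
Partial-fraction decomposition: -151/(1560*(r + 6)) + 91/(60*(r - 4)) - 199/(24*(r - 6)) + 268/(39*(r - 7)).
Integrate each term: A/(r−a) contributes A·log|r−a|.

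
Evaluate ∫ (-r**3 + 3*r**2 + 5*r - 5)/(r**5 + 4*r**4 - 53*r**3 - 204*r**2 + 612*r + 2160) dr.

Factor the denominator: (r - 6)*(r - 4)*(r + 3)*(r + 5)*(r + 6).
Partial-fraction decomposition: 289/(360*(r + 6)) - 85/(99*(r + 5)) + 17/(189*(r + 3)) + 1/(1260*(r - 4)) - 83/(2376*(r - 6)).
Integrate each term: A/(r−a) contributes A·log|r−a|.

-83*log(r - 6)/2376 + log(r - 4)/1260 + 17*log(r + 3)/189 - 85*log(r + 5)/99 + 289*log(r + 6)/360 + C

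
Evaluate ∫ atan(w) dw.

w*atan(w) - log(w**2 + 1)/2 + C

Use integration by parts with u = arctan(w), dv = dw.
Then du = 1/(w**2 + 1) dw.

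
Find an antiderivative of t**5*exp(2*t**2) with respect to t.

Let u = t², du = 2t dt; rewrite as (1/2)∫ u^2·exp(2u) du.
Now integrate by parts 2 times.

(2*t**4 - 2*t**2 + 1)*exp(2*t**2)/8 + C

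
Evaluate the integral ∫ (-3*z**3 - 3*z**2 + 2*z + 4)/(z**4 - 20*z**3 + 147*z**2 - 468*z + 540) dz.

Factor the denominator: (z - 6)**2*(z - 5)*(z - 3).
Partial-fraction decomposition: 49/(9*(z - 3)) - 218/(z - 5) + 1886/(9*(z - 6)) - 740/(3*(z - 6)**2).
Integrate each term; A/(z−a) gives A·log|z−a|; A/(z−a)² gives −A/(z−a).

1886*log(z - 6)/9 - 218*log(z - 5) + 49*log(z - 3)/9 + 740/(3*z - 18) + C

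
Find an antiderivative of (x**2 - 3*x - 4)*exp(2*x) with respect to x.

Use integration by parts with u = x**2 - 3*x - 4, dv = exp(2*x) dx, so v = exp(2*x)/2.
Apply parts 2 times (tabular method): alternate signs, differentiate u down to 0, integrate dv up.

(x**2 - 4*x - 2)*exp(2*x)/2 + C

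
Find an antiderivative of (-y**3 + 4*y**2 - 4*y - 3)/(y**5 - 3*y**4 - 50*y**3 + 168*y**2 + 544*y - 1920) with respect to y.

-16*log(y - 5)/33 + 1389*log(y - 4)/3200 - 47*log(y + 4)/384 + 381*log(y + 6)/2200 - 19/(80*y - 320) + C

Factor the denominator: (y - 5)*(y - 4)**2*(y + 4)*(y + 6).
Partial-fraction decomposition: 381/(2200*(y + 6)) - 47/(384*(y + 4)) + 1389/(3200*(y - 4)) + 19/(80*(y - 4)**2) - 16/(33*(y - 5)).
Integrate each term; A/(y−a) gives A·log|y−a|; A/(y−a)² gives −A/(y−a).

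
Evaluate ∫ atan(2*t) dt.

Use integration by parts with u = arctan(2*t), dv = dt.
Then du = 2/(4*t**2 + 1) dt.

t*atan(2*t) - log(4*t**2 + 1)/4 + C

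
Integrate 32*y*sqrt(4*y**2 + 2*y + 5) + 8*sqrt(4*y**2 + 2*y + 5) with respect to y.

8*(4*y**2 + 2*y + 5)**(3/2)/3 + C

Let u = 4*y**2 + 2*y + 5, so du = (8*y + 2) dy.
Rewriting, the integral becomes 4·∫ √u du = 4·(2/3)u^(3/2).
Substituting back, u = 4*y**2 + 2*y + 5.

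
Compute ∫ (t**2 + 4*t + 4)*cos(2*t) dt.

t**2*sin(2*t)/2 + 2*t*sin(2*t) + t*cos(2*t)/2 + 7*sin(2*t)/4 + cos(2*t) + C

Use integration by parts with u = t**2 + 4*t + 4, dv = cos(2*t) dt, so v = sin(2*t)/2.
Apply parts 2 times (tabular method): alternate signs, differentiate u down to 0, integrate dv up.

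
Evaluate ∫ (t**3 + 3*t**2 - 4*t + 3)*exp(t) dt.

(t**3 - 4*t + 7)*exp(t) + C

Use integration by parts with u = t**3 + 3*t**2 - 4*t + 3, dv = exp(t) dt, so v = exp(t).
Apply parts 3 times (tabular method): alternate signs, differentiate u down to 0, integrate dv up.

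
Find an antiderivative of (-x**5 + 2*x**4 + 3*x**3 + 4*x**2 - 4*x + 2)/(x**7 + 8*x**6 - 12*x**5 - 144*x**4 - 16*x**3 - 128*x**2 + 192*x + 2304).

Factor the denominator: (x - 4)*(x - 2)*(x + 2)*(x + 6)**2*(x**2 + 4).
Partial-fraction decomposition: -(37*x - 7)/(1600*(x**2 + 4)) + 217/(10240*(x + 6)) - 989/(1280*(x + 6)**2) + 11/(512*(x + 2)) - 17/(2048*(x - 2)) - 9/(800*(x - 4)).
Integrate each term; A/(x−a) gives A·log|x−a|; the (Bx+D)/(x²+p²) term gives a log and an atan.

-9*log(x - 4)/800 - 17*log(x - 2)/2048 + 11*log(x + 2)/512 + 217*log(x + 6)/10240 - 37*log(x**2 + 4)/3200 + 7*atan(x/2)/3200 + 989/(1280*x + 7680) + C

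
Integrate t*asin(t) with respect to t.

Use integration by parts with u = arcsin(t), dv = t dt.
Then du = 1/sqrt(-t**2 + 1) dt.

t**2*asin(t)/2 + t*sqrt(-t**2 + 1)/4 - asin(t)/4 + C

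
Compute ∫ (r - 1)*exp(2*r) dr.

Use integration by parts with u = r - 1, dv = exp(2*r) dr, so v = exp(2*r)/2.
Apply parts 1 times (tabular method): alternate signs, differentiate u down to 0, integrate dv up.

(2*r - 3)*exp(2*r)/4 + C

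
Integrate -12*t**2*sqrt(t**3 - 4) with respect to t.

Let u = t**3 - 4, so du = (3*t**2) dt.
Rewriting, the integral becomes -4·∫ √u du = -4·(2/3)u^(3/2).
Substituting back, u = t**3 - 4.

-8*(t**3 - 4)**(3/2)/3 + C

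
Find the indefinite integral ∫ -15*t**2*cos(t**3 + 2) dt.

Let u = t**3 + 2, so du = (3*t**2) dt.
Rewriting, the integral becomes -5·∫ cos(u) du = -5·sin(u).
Substituting back, u = t**3 + 2.

-5*sin(t**3 + 2) + C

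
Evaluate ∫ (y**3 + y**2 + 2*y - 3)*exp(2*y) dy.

Use integration by parts with u = y**3 + y**2 + 2*y - 3, dv = exp(2*y) dy, so v = exp(2*y)/2.
Apply parts 3 times (tabular method): alternate signs, differentiate u down to 0, integrate dv up.

(4*y**3 - 2*y**2 + 10*y - 17)*exp(2*y)/8 + C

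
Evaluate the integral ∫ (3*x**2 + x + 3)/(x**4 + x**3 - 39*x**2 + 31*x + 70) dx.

Factor the denominator: (x - 5)*(x - 2)*(x + 1)*(x + 7).
Partial-fraction decomposition: -143/(648*(x + 7)) + 5/(108*(x + 1)) - 17/(81*(x - 2)) + 83/(216*(x - 5)).
Integrate each term: A/(x−a) contributes A·log|x−a|.

83*log(x - 5)/216 - 17*log(x - 2)/81 + 5*log(x + 1)/108 - 143*log(x + 7)/648 + C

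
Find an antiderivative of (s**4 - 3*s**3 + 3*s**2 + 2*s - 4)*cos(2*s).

s**4*sin(2*s)/2 - 3*s**3*sin(2*s)/2 + s**3*cos(2*s) - 9*s**2*cos(2*s)/4 + 13*s*sin(2*s)/4 - 2*sin(2*s) + 13*cos(2*s)/8 + C

Use integration by parts with u = s**4 - 3*s**3 + 3*s**2 + 2*s - 4, dv = cos(2*s) ds, so v = sin(2*s)/2.
Apply parts 4 times (tabular method): alternate signs, differentiate u down to 0, integrate dv up.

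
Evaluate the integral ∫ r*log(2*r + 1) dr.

r**2*log(2*r + 1)/2 - r**2/4 + r/4 - log(2*r + 1)/8 + C

Use integration by parts with u = log(2*r + 1), dv = r dr.
Then du = 2/(2*r + 1) dr and v = r**2/2.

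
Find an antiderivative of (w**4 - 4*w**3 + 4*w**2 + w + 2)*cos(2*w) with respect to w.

Use integration by parts with u = w**4 - 4*w**3 + 4*w**2 + w + 2, dv = cos(2*w) dw, so v = sin(2*w)/2.
Apply parts 4 times (tabular method): alternate signs, differentiate u down to 0, integrate dv up.

w**4*sin(2*w)/2 - 2*w**3*sin(2*w) + w**3*cos(2*w) + w**2*sin(2*w)/2 - 3*w**2*cos(2*w) + 7*w*sin(2*w)/2 + w*cos(2*w)/2 + 3*sin(2*w)/4 + 7*cos(2*w)/4 + C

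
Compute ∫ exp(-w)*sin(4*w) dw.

-exp(-w)*sin(4*w)/17 - 4*exp(-w)*cos(4*w)/17 + C

Let I denote the integral. Integrate by parts with u = sin(4*w), dv = exp(-w) dw, so v = -exp(-w): I = -exp(-w)*sin(4*w) + 4·∫ exp(-w)*cos(4*w) dw.
Apply parts again with u = cos(4*w), dv = exp(-w) dw: ∫ exp(-w)*cos(4*w) dw = -exp(-w)*cos(4*w) − 4·I. Substituting back brings back I: I = -exp(-w)*sin(4*w) - 4*exp(-w)*cos(4*w) − 16·I.
Solving for I: (1 + 16)·I equals the remaining terms, so I = (1/17)·(-exp(-w)*sin(4*w) - 4*exp(-w)*cos(4*w)).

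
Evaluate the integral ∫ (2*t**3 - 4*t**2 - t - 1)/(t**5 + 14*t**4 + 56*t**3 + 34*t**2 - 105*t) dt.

Factor the denominator: t*(t - 1)*(t + 3)*(t + 5)*(t + 7).
Partial-fraction decomposition: -219/(112*(t + 7)) + 173/(60*(t + 5)) - 11/(12*(t + 3)) - 1/(48*(t - 1)) + 1/(105*t).
Integrate each term: A/(t−a) contributes A·log|t−a|.

log(t)/105 - log(t - 1)/48 - 11*log(t + 3)/12 + 173*log(t + 5)/60 - 219*log(t + 7)/112 + C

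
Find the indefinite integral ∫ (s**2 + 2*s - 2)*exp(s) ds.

(s**2 - 2)*exp(s) + C

Use integration by parts with u = s**2 + 2*s - 2, dv = exp(s) ds, so v = exp(s).
Apply parts 2 times (tabular method): alternate signs, differentiate u down to 0, integrate dv up.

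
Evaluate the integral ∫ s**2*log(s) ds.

Use integration by parts with u = log(s), dv = s**2 ds.
Then du = 1/s ds and v = s**3/3.

s**3*log(s)/3 - s**3/9 + C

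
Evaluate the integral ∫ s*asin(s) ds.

Use integration by parts with u = arcsin(s), dv = s ds.
Then du = 1/sqrt(-s**2 + 1) ds.

s**2*asin(s)/2 + s*sqrt(-s**2 + 1)/4 - asin(s)/4 + C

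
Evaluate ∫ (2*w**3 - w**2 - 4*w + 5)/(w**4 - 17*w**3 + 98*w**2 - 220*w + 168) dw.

Factor the denominator: (w - 7)*(w - 6)*(w - 2)**2.
Partial-fraction decomposition: 401/(400*(w - 2)) + 9/(20*(w - 2)**2) - 377/(16*(w - 6)) + 614/(25*(w - 7)).
Integrate each term; A/(w−a) gives A·log|w−a|; A/(w−a)² gives −A/(w−a).

614*log(w - 7)/25 - 377*log(w - 6)/16 + 401*log(w - 2)/400 - 9/(20*w - 40) + C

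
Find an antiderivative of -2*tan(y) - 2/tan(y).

Let u = tan(y), so du = (tan(y)**2 + 1) dy.
Rewriting, the integral becomes -2·∫ 1/u du = -2·log(u).
Substituting back, u = tan(y).

-2*log(tan(y)) + C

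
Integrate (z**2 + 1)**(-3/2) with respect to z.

z/sqrt(z**2 + 1) + C

Substitute z = tan(θ), so dz = sec(θ)^2 dθ and the radical becomes sqrt(z**2 + 1) = sec(θ) by the Pythagorean identity.
Integrate the resulting trig expression in θ, then back-substitute tan(θ) = z, sec(θ) = sqrt(z**2 + 1) (absorbing any constant into C).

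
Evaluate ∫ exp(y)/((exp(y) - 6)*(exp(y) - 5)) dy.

Let u = e^y, du = e^y dy.
The integral becomes ∫ du/((u-5)(u-6)); decompose into partial fractions.

log(exp(y) - 6) - log(exp(y) - 5) + C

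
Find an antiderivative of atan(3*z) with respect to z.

Use integration by parts with u = arctan(3*z), dv = dz.
Then du = 3/(9*z**2 + 1) dz.

z*atan(3*z) - log(9*z**2 + 1)/6 + C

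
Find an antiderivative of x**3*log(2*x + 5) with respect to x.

Use integration by parts with u = log(2*x + 5), dv = x**3 dx.
Then du = 2/(2*x + 5) dx and v = x**4/4.

x**4*log(2*x + 5)/4 - x**4/16 + 5*x**3/24 - 25*x**2/32 + 125*x/32 - 625*log(2*x + 5)/64 + C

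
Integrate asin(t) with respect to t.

Use integration by parts with u = arcsin(t), dv = dt.
Then du = 1/sqrt(-t**2 + 1) dt.

t*asin(t) + sqrt(-t**2 + 1) + C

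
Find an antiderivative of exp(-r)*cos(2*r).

Let I denote the integral. Integrate by parts with u = cos(2*r), dv = exp(-r) dr, so v = -exp(-r): I = -exp(-r)*cos(2*r) − 2·∫ exp(-r)*sin(2*r) dr.
Apply parts again with u = sin(2*r), dv = exp(-r) dr: ∫ exp(-r)*sin(2*r) dr = -exp(-r)*sin(2*r) + 2·I. Substituting back brings back I: I = 2*exp(-r)*sin(2*r) - exp(-r)*cos(2*r) − 4·I.
Solving for I: (1 + 4)·I equals the remaining terms, so I = (1/5)·(2*exp(-r)*sin(2*r) - exp(-r)*cos(2*r)).

2*exp(-r)*sin(2*r)/5 - exp(-r)*cos(2*r)/5 + C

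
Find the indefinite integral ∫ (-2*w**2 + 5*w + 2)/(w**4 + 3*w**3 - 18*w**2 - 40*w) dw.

Factor the denominator: w*(w - 4)*(w + 2)*(w + 5).
Partial-fraction decomposition: 73/(135*(w + 5)) - 4/(9*(w + 2)) - 5/(108*(w - 4)) - 1/(20*w).
Integrate each term: A/(w−a) contributes A·log|w−a|.

-log(w)/20 - 5*log(w - 4)/108 - 4*log(w + 2)/9 + 73*log(w + 5)/135 + C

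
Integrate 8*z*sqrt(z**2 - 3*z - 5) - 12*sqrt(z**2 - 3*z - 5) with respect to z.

8*(z**2 - 3*z - 5)**(3/2)/3 + C

Let u = z**2 - 3*z - 5, so du = (2*z - 3) dz.
Rewriting, the integral becomes 4·∫ √u du = 4·(2/3)u^(3/2).
Substituting back, u = z**2 - 3*z - 5.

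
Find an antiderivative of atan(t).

t*atan(t) - log(t**2 + 1)/2 + C

Use integration by parts with u = arctan(t), dv = dt.
Then du = 1/(t**2 + 1) dt.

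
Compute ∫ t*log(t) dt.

Use integration by parts with u = log(t), dv = t dt.
Then du = 1/t dt and v = t**2/2.

t**2*log(t)/2 - t**2/4 + C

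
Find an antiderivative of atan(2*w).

w*atan(2*w) - log(4*w**2 + 1)/4 + C

Use integration by parts with u = arctan(2*w), dv = dw.
Then du = 2/(4*w**2 + 1) dw.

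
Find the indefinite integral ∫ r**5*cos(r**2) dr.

r**4*sin(r**2)/2 + r**2*cos(r**2) - sin(r**2) + C

Let u = r², du = 2r dr; rewrite as (1/2)∫ u^2·cos(1u) du.
Now integrate by parts 2 times.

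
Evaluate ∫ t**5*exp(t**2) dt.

(t**4 - 2*t**2 + 2)*exp(t**2)/2 + C

Let u = t², du = 2t dt; rewrite as (1/2)∫ u^2·exp(1u) du.
Now integrate by parts 2 times.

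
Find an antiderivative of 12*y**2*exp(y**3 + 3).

4*exp(y**3 + 3) + C

Let u = y**3 + 3, so du = (3*y**2) dy.
Rewriting, the integral becomes 4·∫ e^u du = 4·e^u.
Substituting back, u = y**3 + 3.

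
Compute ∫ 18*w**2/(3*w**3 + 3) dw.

Let u = 3*w**3 + 3, so du = (9*w**2) dw.
Rewriting, the integral becomes 2·∫ 1/u du = 2·log(u).
Substituting back, u = 3*w**3 + 3.

2*log(3*w**3 + 3) + C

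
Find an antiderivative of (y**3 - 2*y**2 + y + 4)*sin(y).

Use integration by parts with u = y**3 - 2*y**2 + y + 4, dv = sin(y) dy, so v = -cos(y).
Apply parts 3 times (tabular method): alternate signs, differentiate u down to 0, integrate dv up.

-y**3*cos(y) + 3*y**2*sin(y) + 2*y**2*cos(y) - 4*y*sin(y) + 5*y*cos(y) - 5*sin(y) - 8*cos(y) + C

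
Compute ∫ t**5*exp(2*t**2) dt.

Let u = t², du = 2t dt; rewrite as (1/2)∫ u^2·exp(2u) du.
Now integrate by parts 2 times.

(2*t**4 - 2*t**2 + 1)*exp(2*t**2)/8 + C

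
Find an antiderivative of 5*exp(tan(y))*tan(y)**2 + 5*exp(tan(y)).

Let u = tan(y), so du = (tan(y)**2 + 1) dy.
Rewriting, the integral becomes 5·∫ e^u du = 5·e^u.
Substituting back, u = tan(y).

5*exp(tan(y)) + C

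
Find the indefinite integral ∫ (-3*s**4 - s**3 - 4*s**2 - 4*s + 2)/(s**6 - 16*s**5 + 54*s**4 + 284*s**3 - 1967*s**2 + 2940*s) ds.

Factor the denominator: s*(s - 7)**2*(s - 4)*(s - 3)*(s + 5).
Partial-fraction decomposition: 457/(12960*(s + 5)) + 79/(96*(s - 3)) - 455/(162*(s - 4)) + 41273/(21168*(s - 7)) - 971/(126*(s - 7)**2) + 1/(1470*s).
Integrate each term; A/(s−a) gives A·log|s−a|; A/(s−a)² gives −A/(s−a).

log(s)/1470 + 41273*log(s - 7)/21168 - 455*log(s - 4)/162 + 79*log(s - 3)/96 + 457*log(s + 5)/12960 + 971/(126*s - 882) + C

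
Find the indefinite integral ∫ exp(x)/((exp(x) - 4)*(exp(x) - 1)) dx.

Let u = e^x, du = e^x dx.
The integral becomes ∫ du/((u-4)(u-1)); decompose into partial fractions.

log(exp(x) - 4)/3 - log(exp(x) - 1)/3 + C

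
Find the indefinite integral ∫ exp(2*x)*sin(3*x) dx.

Let I denote the integral. Integrate by parts with u = sin(3*x), dv = exp(2*x) dx, so v = exp(2*x)/2: I = exp(2*x)*sin(3*x)/2 − (3/2)·∫ exp(2*x)*cos(3*x) dx.
Apply parts again with u = cos(3*x), dv = exp(2*x) dx: ∫ exp(2*x)*cos(3*x) dx = exp(2*x)*cos(3*x)/2 + (3/2)·I. Substituting back brings back I: I = exp(2*x)*sin(3*x)/2 - 3*exp(2*x)*cos(3*x)/4 − (9/4)·I.
Solving for I: (1 + 9/4)·I equals the remaining terms, so I = (4/13)·(exp(2*x)*sin(3*x)/2 - 3*exp(2*x)*cos(3*x)/4).

2*exp(2*x)*sin(3*x)/13 - 3*exp(2*x)*cos(3*x)/13 + C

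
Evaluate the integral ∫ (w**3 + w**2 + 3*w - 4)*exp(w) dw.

(w**3 - 2*w**2 + 7*w - 11)*exp(w) + C

Use integration by parts with u = w**3 + w**2 + 3*w - 4, dv = exp(w) dw, so v = exp(w).
Apply parts 3 times (tabular method): alternate signs, differentiate u down to 0, integrate dv up.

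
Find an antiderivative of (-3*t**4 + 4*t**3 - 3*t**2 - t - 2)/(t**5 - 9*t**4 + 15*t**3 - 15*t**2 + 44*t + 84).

-5987*log(t - 7)/1696 + 167*log(t - 3)/208 - 11*log(t + 1)/160 - 703*log(t**2 + 4)/6890 - 1321*atan(t/2)/3445 + C

Factor the denominator: (t - 7)*(t - 3)*(t + 1)*(t**2 + 4).
Partial-fraction decomposition: -(703*t + 2642)/(3445*(t**2 + 4)) - 11/(160*(t + 1)) + 167/(208*(t - 3)) - 5987/(1696*(t - 7)).
Integrate each term; A/(t−a) gives A·log|t−a|; the (Bt+D)/(t²+p²) term gives a log and an atan.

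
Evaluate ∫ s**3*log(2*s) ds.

Use integration by parts with u = log(2*s), dv = s**3 ds.
Then du = 1/s ds and v = s**4/4.

s**4*(log(s) + log(2))/4 - s**4/16 + C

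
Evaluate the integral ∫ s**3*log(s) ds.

s**4*log(s)/4 - s**4/16 + C

Use integration by parts with u = log(s), dv = s**3 ds.
Then du = 1/s ds and v = s**4/4.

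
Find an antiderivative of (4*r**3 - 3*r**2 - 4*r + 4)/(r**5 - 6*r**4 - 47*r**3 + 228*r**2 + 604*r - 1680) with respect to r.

Factor the denominator: (r - 7)*(r - 6)*(r - 2)*(r + 4)*(r + 5).
Partial-fraction decomposition: -551/(924*(r + 5)) + 71/(165*(r + 4)) + 2/(105*(r - 2)) - 92/(55*(r - 6)) + 1201/(660*(r - 7)).
Integrate each term: A/(r−a) contributes A·log|r−a|.

1201*log(r - 7)/660 - 92*log(r - 6)/55 + 2*log(r - 2)/105 + 71*log(r + 4)/165 - 551*log(r + 5)/924 + C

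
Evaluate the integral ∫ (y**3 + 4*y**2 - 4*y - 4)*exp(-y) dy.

Use integration by parts with u = y**3 + 4*y**2 - 4*y - 4, dv = exp(-y) dy, so v = -exp(-y).
Apply parts 3 times (tabular method): alternate signs, differentiate u down to 0, integrate dv up.

(-y**3 - 7*y**2 - 10*y - 6)*exp(-y) + C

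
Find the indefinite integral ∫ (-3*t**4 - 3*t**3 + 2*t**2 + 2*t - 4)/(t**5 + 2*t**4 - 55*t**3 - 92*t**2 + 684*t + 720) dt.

Factor the denominator: (t - 6)*(t - 4)*(t + 1)*(t + 5)*(t + 6).
Partial-fraction decomposition: -398/(75*(t + 6)) + 122/(33*(t + 5)) - 1/(175*(t + 1)) + 77/(75*(t - 4)) - 557/(231*(t - 6)).
Integrate each term: A/(t−a) contributes A·log|t−a|.

-557*log(t - 6)/231 + 77*log(t - 4)/75 - log(t + 1)/175 + 122*log(t + 5)/33 - 398*log(t + 6)/75 + C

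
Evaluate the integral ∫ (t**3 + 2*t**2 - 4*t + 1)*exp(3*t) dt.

(9*t**3 + 9*t**2 - 42*t + 23)*exp(3*t)/27 + C

Use integration by parts with u = t**3 + 2*t**2 - 4*t + 1, dv = exp(3*t) dt, so v = exp(3*t)/3.
Apply parts 3 times (tabular method): alternate signs, differentiate u down to 0, integrate dv up.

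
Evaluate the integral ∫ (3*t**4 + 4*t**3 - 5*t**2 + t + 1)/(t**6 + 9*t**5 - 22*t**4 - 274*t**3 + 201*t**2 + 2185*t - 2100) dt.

949*log(t - 4)/2673 - 31*log(t - 3)/128 + log(t - 1)/432 + 45725*log(t + 5)/31104 - 279*log(t + 7)/176 + 623/(432*t + 2160) + C

Factor the denominator: (t - 4)*(t - 3)*(t - 1)*(t + 5)**2*(t + 7).
Partial-fraction decomposition: -279/(176*(t + 7)) + 45725/(31104*(t + 5)) - 623/(432*(t + 5)**2) + 1/(432*(t - 1)) - 31/(128*(t - 3)) + 949/(2673*(t - 4)).
Integrate each term; A/(t−a) gives A·log|t−a|; A/(t−a)² gives −A/(t−a).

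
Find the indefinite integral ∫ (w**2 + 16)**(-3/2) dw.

Substitute w = 4·tan(θ), so dw = 4·sec(θ)^2 dθ and the radical becomes sqrt(w**2 + 16) = 4·sec(θ) by the Pythagorean identity.
Integrate the resulting trig expression in θ, then back-substitute tan(θ) = w/4, sec(θ) = sqrt(w**2 + 16)/4 (absorbing any constant into C).

w/(16*sqrt(w**2 + 16)) + C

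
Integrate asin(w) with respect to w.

Use integration by parts with u = arcsin(w), dv = dw.
Then du = 1/sqrt(-w**2 + 1) dw.

w*asin(w) + sqrt(-w**2 + 1) + C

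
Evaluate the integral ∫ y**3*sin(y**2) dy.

-y**2*cos(y**2)/2 + sin(y**2)/2 + C

Let u = y², du = 2y dy; rewrite as (1/2)∫ u^1·sin(1u) du.
Now integrate by parts 1 time.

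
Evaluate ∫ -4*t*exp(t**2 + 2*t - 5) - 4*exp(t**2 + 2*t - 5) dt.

-2*exp(t**2 + 2*t - 5) + C

Let u = t**2 + 2*t - 5, so du = (2*t + 2) dt.
Rewriting, the integral becomes -2·∫ e^u du = -2·e^u.
Substituting back, u = t**2 + 2*t - 5.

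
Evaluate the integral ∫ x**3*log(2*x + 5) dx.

Use integration by parts with u = log(2*x + 5), dv = x**3 dx.
Then du = 2/(2*x + 5) dx and v = x**4/4.

x**4*log(2*x + 5)/4 - x**4/16 + 5*x**3/24 - 25*x**2/32 + 125*x/32 - 625*log(2*x + 5)/64 + C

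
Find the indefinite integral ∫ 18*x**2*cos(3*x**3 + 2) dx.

Let u = 3*x**3 + 2, so du = (9*x**2) dx.
Rewriting, the integral becomes 2·∫ cos(u) du = 2·sin(u).
Substituting back, u = 3*x**3 + 2.

2*sin(3*x**3 + 2) + C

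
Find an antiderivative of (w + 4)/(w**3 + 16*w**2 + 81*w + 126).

log(w + 3)/12 + 2*log(w + 6)/3 - 3*log(w + 7)/4 + C

Factor the denominator: (w + 3)*(w + 6)*(w + 7).
Partial-fraction decomposition: -3/(4*(w + 7)) + 2/(3*(w + 6)) + 1/(12*(w + 3)).
Integrate each term: A/(w−a) contributes A·log|w−a|.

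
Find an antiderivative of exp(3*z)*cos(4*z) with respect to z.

4*exp(3*z)*sin(4*z)/25 + 3*exp(3*z)*cos(4*z)/25 + C

Let I denote the integral. Integrate by parts with u = cos(4*z), dv = exp(3*z) dz, so v = exp(3*z)/3: I = exp(3*z)*cos(4*z)/3 + (4/3)·∫ exp(3*z)*sin(4*z) dz.
Apply parts again with u = sin(4*z), dv = exp(3*z) dz: ∫ exp(3*z)*sin(4*z) dz = exp(3*z)*sin(4*z)/3 − (4/3)·I. Substituting back brings back I: I = 4*exp(3*z)*sin(4*z)/9 + exp(3*z)*cos(4*z)/3 − (16/9)·I.
Solving for I: (1 + 16/9)·I equals the remaining terms, so I = (9/25)·(4*exp(3*z)*sin(4*z)/9 + exp(3*z)*cos(4*z)/3).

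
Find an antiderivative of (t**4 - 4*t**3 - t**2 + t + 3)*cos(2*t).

Use integration by parts with u = t**4 - 4*t**3 - t**2 + t + 3, dv = cos(2*t) dt, so v = sin(2*t)/2.
Apply parts 4 times (tabular method): alternate signs, differentiate u down to 0, integrate dv up.

t**4*sin(2*t)/2 - 2*t**3*sin(2*t) + t**3*cos(2*t) - 2*t**2*sin(2*t) - 3*t**2*cos(2*t) + 7*t*sin(2*t)/2 - 2*t*cos(2*t) + 5*sin(2*t)/2 + 7*cos(2*t)/4 + C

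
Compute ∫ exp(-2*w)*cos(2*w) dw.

exp(-2*w)*sin(2*w)/4 - exp(-2*w)*cos(2*w)/4 + C

Let I denote the integral. Integrate by parts with u = cos(2*w), dv = exp(-2*w) dw, so v = -exp(-2*w)/2: I = -exp(-2*w)*cos(2*w)/2 − ∫ exp(-2*w)*sin(2*w) dw.
Apply parts again with u = sin(2*w), dv = exp(-2*w) dw: ∫ exp(-2*w)*sin(2*w) dw = -exp(-2*w)*sin(2*w)/2 + I. Substituting back brings back I: I = exp(-2*w)*sin(2*w)/2 - exp(-2*w)*cos(2*w)/2 − I.
Solving for I: (1 + 1)·I equals the remaining terms, so I = (1/2)·(exp(-2*w)*sin(2*w)/2 - exp(-2*w)*cos(2*w)/2).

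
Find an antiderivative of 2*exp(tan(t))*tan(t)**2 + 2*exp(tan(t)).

2*exp(tan(t)) + C

Let u = tan(t), so du = (tan(t)**2 + 1) dt.
Rewriting, the integral becomes 2·∫ e^u du = 2·e^u.
Substituting back, u = tan(t).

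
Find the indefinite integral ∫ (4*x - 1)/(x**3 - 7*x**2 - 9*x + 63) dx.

Factor the denominator: (x - 7)*(x - 3)*(x + 3).
Partial-fraction decomposition: -13/(60*(x + 3)) - 11/(24*(x - 3)) + 27/(40*(x - 7)).
Integrate each term: A/(x−a) contributes A·log|x−a|.

27*log(x - 7)/40 - 11*log(x - 3)/24 - 13*log(x + 3)/60 + C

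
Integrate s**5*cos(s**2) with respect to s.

Let u = s², du = 2s ds; rewrite as (1/2)∫ u^2·cos(1u) du.
Now integrate by parts 2 times.

s**4*sin(s**2)/2 + s**2*cos(s**2) - sin(s**2) + C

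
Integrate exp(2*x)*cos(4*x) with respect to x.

exp(2*x)*sin(4*x)/5 + exp(2*x)*cos(4*x)/10 + C

Let I denote the integral. Integrate by parts with u = cos(4*x), dv = exp(2*x) dx, so v = exp(2*x)/2: I = exp(2*x)*cos(4*x)/2 + 2·∫ exp(2*x)*sin(4*x) dx.
Apply parts again with u = sin(4*x), dv = exp(2*x) dx: ∫ exp(2*x)*sin(4*x) dx = exp(2*x)*sin(4*x)/2 − 2·I. Substituting back brings back I: I = exp(2*x)*sin(4*x) + exp(2*x)*cos(4*x)/2 − 4·I.
Solving for I: (1 + 4)·I equals the remaining terms, so I = (1/5)·(exp(2*x)*sin(4*x) + exp(2*x)*cos(4*x)/2).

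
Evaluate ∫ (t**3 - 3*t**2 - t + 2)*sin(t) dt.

Use integration by parts with u = t**3 - 3*t**2 - t + 2, dv = sin(t) dt, so v = -cos(t).
Apply parts 3 times (tabular method): alternate signs, differentiate u down to 0, integrate dv up.

-t**3*cos(t) + 3*t**2*sin(t) + 3*t**2*cos(t) - 6*t*sin(t) + 7*t*cos(t) - 7*sin(t) - 8*cos(t) + C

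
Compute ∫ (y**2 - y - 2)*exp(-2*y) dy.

(-y**2 + 2)*exp(-2*y)/2 + C

Use integration by parts with u = y**2 - y - 2, dv = exp(-2*y) dy, so v = -exp(-2*y)/2.
Apply parts 2 times (tabular method): alternate signs, differentiate u down to 0, integrate dv up.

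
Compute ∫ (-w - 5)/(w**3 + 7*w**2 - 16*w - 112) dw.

-9*log(w - 4)/88 + log(w + 4)/24 + 2*log(w + 7)/33 + C

Factor the denominator: (w - 4)*(w + 4)*(w + 7).
Partial-fraction decomposition: 2/(33*(w + 7)) + 1/(24*(w + 4)) - 9/(88*(w - 4)).
Integrate each term: A/(w−a) contributes A·log|w−a|.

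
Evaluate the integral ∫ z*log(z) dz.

Use integration by parts with u = log(z), dv = z dz.
Then du = 1/z dz and v = z**2/2.

z**2*log(z)/2 - z**2/4 + C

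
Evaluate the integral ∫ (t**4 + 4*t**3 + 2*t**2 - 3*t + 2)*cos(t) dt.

t**4*sin(t) + 4*t**3*sin(t) + 4*t**3*cos(t) - 10*t**2*sin(t) + 12*t**2*cos(t) - 27*t*sin(t) - 20*t*cos(t) + 22*sin(t) - 27*cos(t) + C

Use integration by parts with u = t**4 + 4*t**3 + 2*t**2 - 3*t + 2, dv = cos(t) dt, so v = sin(t).
Apply parts 4 times (tabular method): alternate signs, differentiate u down to 0, integrate dv up.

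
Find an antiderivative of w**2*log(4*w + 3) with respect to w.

w**3*log(4*w + 3)/3 - w**3/9 + w**2/8 - 3*w/16 + 9*log(4*w + 3)/64 + C

Use integration by parts with u = log(4*w + 3), dv = w**2 dw.
Then du = 4/(4*w + 3) dw and v = w**3/3.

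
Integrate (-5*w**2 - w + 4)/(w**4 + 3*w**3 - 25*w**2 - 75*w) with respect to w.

-4*log(w)/75 - 63*log(w - 5)/200 - 19*log(w + 3)/24 + 29*log(w + 5)/25 + C

Factor the denominator: w*(w - 5)*(w + 3)*(w + 5).
Partial-fraction decomposition: 29/(25*(w + 5)) - 19/(24*(w + 3)) - 63/(200*(w - 5)) - 4/(75*w).
Integrate each term: A/(w−a) contributes A·log|w−a|.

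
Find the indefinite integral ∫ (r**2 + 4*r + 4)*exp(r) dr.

Use integration by parts with u = r**2 + 4*r + 4, dv = exp(r) dr, so v = exp(r).
Apply parts 2 times (tabular method): alternate signs, differentiate u down to 0, integrate dv up.

(r**2 + 2*r + 2)*exp(r) + C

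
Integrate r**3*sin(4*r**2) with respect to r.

Let u = r², du = 2r dr; rewrite as (1/2)∫ u^1·sin(4u) du.
Now integrate by parts 1 time.

-r**2*cos(4*r**2)/8 + sin(4*r**2)/32 + C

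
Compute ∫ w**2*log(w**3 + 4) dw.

Let u = w**3 + 4, so du = (3*w**2) dw.
The integral becomes (1/3)·∫ log(u) du; integrate by parts with u′=log(u), dv′=du.

w**3*log(w**3 + 4)/3 - w**3/3 + 4*log(w**3 + 4)/3 + C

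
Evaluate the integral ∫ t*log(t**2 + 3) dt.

Let u = t**2 + 3, so du = (2*t) dt.
The integral becomes (1/2)·∫ log(u) du; integrate by parts with u′=log(u), dv′=du.

t**2*log(t**2 + 3)/2 - t**2/2 + 3*log(t**2 + 3)/2 + C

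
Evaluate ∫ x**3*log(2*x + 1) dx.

Use integration by parts with u = log(2*x + 1), dv = x**3 dx.
Then du = 2/(2*x + 1) dx and v = x**4/4.

x**4*log(2*x + 1)/4 - x**4/16 + x**3/24 - x**2/32 + x/32 - log(2*x + 1)/64 + C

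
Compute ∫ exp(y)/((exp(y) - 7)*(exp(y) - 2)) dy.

log(exp(y) - 7)/5 - log(exp(y) - 2)/5 + C

Let u = e^y, du = e^y dy.
The integral becomes ∫ du/((u-7)(u-2)); decompose into partial fractions.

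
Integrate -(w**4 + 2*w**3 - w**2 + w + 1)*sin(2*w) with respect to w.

w**4*cos(2*w)/2 - w**3*sin(2*w) + w**3*cos(2*w) - 3*w**2*sin(2*w)/2 - 2*w**2*cos(2*w) + 2*w*sin(2*w) - w*cos(2*w) + sin(2*w)/2 + 3*cos(2*w)/2 + C

Use integration by parts with u = w**4 + 2*w**3 - w**2 + w + 1, dv = -sin(2*w) dw, so v = cos(2*w)/2.
Apply parts 4 times (tabular method): alternate signs, differentiate u down to 0, integrate dv up.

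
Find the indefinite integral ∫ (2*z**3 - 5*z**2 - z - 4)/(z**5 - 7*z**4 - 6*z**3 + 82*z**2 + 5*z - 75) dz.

Factor the denominator: (z - 5)**2*(z - 1)*(z + 1)*(z + 3).
Partial-fraction decomposition: -25/(128*(z + 3)) + 5/(72*(z + 1)) - 1/(16*(z - 1)) + 217/(1152*(z - 5)) + 29/(48*(z - 5)**2).
Integrate each term; A/(z−a) gives A·log|z−a|; A/(z−a)² gives −A/(z−a).

217*log(z - 5)/1152 - log(z - 1)/16 + 5*log(z + 1)/72 - 25*log(z + 3)/128 - 29/(48*z - 240) + C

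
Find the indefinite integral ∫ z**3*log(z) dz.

Use integration by parts with u = log(z), dv = z**3 dz.
Then du = 1/z dz and v = z**4/4.

z**4*log(z)/4 - z**4/16 + C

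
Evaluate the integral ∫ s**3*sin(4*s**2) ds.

-s**2*cos(4*s**2)/8 + sin(4*s**2)/32 + C

Let u = s², du = 2s ds; rewrite as (1/2)∫ u^1·sin(4u) du.
Now integrate by parts 1 time.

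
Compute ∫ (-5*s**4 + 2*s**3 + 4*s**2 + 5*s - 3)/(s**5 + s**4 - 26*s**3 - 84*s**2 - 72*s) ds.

Factor the denominator: s*(s - 6)*(s + 2)**2*(s + 3).
Partial-fraction decomposition: -49/(3*(s + 3)) + 1663/(128*(s + 2)) - 93/(16*(s + 2)**2) - 653/(384*(s - 6)) + 1/(24*s).
Integrate each term; A/(s−a) gives A·log|s−a|; A/(s−a)² gives −A/(s−a).

log(s)/24 - 653*log(s - 6)/384 + 1663*log(s + 2)/128 - 49*log(s + 3)/3 + 93/(16*s + 32) + C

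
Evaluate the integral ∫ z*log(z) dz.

Use integration by parts with u = log(z), dv = z dz.
Then du = 1/z dz and v = z**2/2.

z**2*log(z)/2 - z**2/4 + C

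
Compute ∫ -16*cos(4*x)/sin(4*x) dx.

-4*log(sin(4*x)) + C

Let u = sin(4*x), so du = (4*cos(4*x)) dx.
Rewriting, the integral becomes -4·∫ 1/u du = -4·log(u).
Substituting back, u = sin(4*x).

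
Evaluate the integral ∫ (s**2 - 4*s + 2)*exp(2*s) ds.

Use integration by parts with u = s**2 - 4*s + 2, dv = exp(2*s) ds, so v = exp(2*s)/2.
Apply parts 2 times (tabular method): alternate signs, differentiate u down to 0, integrate dv up.

(2*s**2 - 10*s + 9)*exp(2*s)/4 + C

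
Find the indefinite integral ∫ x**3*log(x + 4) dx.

x**4*log(x + 4)/4 - x**4/16 + x**3/3 - 2*x**2 + 16*x - 64*log(x + 4) + C

Use integration by parts with u = log(x + 4), dv = x**3 dx.
Then du = 1/(x + 4) dx and v = x**4/4.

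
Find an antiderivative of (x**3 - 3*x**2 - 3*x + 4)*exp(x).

(x**3 - 6*x**2 + 9*x - 5)*exp(x) + C

Use integration by parts with u = x**3 - 3*x**2 - 3*x + 4, dv = exp(x) dx, so v = exp(x).
Apply parts 3 times (tabular method): alternate signs, differentiate u down to 0, integrate dv up.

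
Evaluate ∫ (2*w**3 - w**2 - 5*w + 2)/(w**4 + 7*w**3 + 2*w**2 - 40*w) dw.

Factor the denominator: w*(w - 2)*(w + 4)*(w + 5).
Partial-fraction decomposition: 248/(35*(w + 5)) - 61/(12*(w + 4)) + 1/(21*(w - 2)) - 1/(20*w).
Integrate each term: A/(w−a) contributes A·log|w−a|.

-log(w)/20 + log(w - 2)/21 - 61*log(w + 4)/12 + 248*log(w + 5)/35 + C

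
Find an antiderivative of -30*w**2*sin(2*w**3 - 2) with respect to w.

Let u = 2*w**3 - 2, so du = (6*w**2) dw.
Rewriting, the integral becomes -5·∫ sin(u) du = -5·-cos(u).
Substituting back, u = 2*w**3 - 2.

5*cos(2*w**3 - 2) + C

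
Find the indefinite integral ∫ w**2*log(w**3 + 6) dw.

Let u = w**3 + 6, so du = (3*w**2) dw.
The integral becomes (1/3)·∫ log(u) du; integrate by parts with u′=log(u), dv′=du.

w**3*log(w**3 + 6)/3 - w**3/3 + 2*log(w**3 + 6) + C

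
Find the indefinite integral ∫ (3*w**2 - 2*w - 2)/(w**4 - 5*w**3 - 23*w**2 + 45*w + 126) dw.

Factor the denominator: (w - 7)*(w - 3)*(w + 2)*(w + 3).
Partial-fraction decomposition: -31/(60*(w + 3)) + 14/(45*(w + 2)) - 19/(120*(w - 3)) + 131/(360*(w - 7)).
Integrate each term: A/(w−a) contributes A·log|w−a|.

131*log(w - 7)/360 - 19*log(w - 3)/120 + 14*log(w + 2)/45 - 31*log(w + 3)/60 + C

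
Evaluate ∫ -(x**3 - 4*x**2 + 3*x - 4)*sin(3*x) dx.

x**3*cos(3*x)/3 - x**2*sin(3*x)/3 - 4*x**2*cos(3*x)/3 + 8*x*sin(3*x)/9 + 7*x*cos(3*x)/9 - 7*sin(3*x)/27 - 28*cos(3*x)/27 + C

Use integration by parts with u = x**3 - 4*x**2 + 3*x - 4, dv = -sin(3*x) dx, so v = cos(3*x)/3.
Apply parts 3 times (tabular method): alternate signs, differentiate u down to 0, integrate dv up.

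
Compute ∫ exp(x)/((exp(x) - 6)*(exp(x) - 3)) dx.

Let u = e^x, du = e^x dx.
The integral becomes ∫ du/((u-6)(u-3)); decompose into partial fractions.

log(exp(x) - 6)/3 - log(exp(x) - 3)/3 + C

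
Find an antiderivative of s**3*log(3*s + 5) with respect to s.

Use integration by parts with u = log(3*s + 5), dv = s**3 ds.
Then du = 3/(3*s + 5) ds and v = s**4/4.

s**4*log(3*s + 5)/4 - s**4/16 + 5*s**3/36 - 25*s**2/72 + 125*s/108 - 625*log(3*s + 5)/324 + C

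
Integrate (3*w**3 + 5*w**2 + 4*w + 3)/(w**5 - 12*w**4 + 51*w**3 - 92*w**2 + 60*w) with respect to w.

Factor the denominator: w*(w - 5)*(w - 3)*(w - 2)**2.
Partial-fraction decomposition: 635/(36*(w - 2)) + 55/(6*(w - 2)**2) - 47/(2*(w - 3)) + 523/(90*(w - 5)) + 1/(20*w).
Integrate each term; A/(w−a) gives A·log|w−a|; A/(w−a)² gives −A/(w−a).

log(w)/20 + 523*log(w - 5)/90 - 47*log(w - 3)/2 + 635*log(w - 2)/36 - 55/(6*w - 12) + C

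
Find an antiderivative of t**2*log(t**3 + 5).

t**3*log(t**3 + 5)/3 - t**3/3 + 5*log(t**3 + 5)/3 + C

Let u = t**3 + 5, so du = (3*t**2) dt.
The integral becomes (1/3)·∫ log(u) du; integrate by parts with u′=log(u), dv′=du.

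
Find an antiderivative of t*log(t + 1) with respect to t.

t**2*log(t + 1)/2 - t**2/4 + t/2 - log(t + 1)/2 + C

Use integration by parts with u = log(t + 1), dv = t dt.
Then du = 1/(t + 1) dt and v = t**2/2.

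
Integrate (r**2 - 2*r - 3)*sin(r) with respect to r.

-r**2*cos(r) + 2*r*sin(r) + 2*r*cos(r) - 2*sin(r) + 5*cos(r) + C

Use integration by parts with u = r**2 - 2*r - 3, dv = sin(r) dr, so v = -cos(r).
Apply parts 2 times (tabular method): alternate signs, differentiate u down to 0, integrate dv up.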